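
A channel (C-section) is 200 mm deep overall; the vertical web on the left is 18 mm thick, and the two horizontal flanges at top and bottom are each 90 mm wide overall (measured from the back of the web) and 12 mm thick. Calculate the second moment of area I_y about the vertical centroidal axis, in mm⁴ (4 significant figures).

Break the section into simple shapes (no overlaps), measuring from the bottom-left corner of the bounding box.
Web: 18 × 200, A = 3 600 mm², x = 9 mm, Ī = 97 200 mm⁴.
Top flange (beyond web): 72 × 12, A = 864 mm², x = 54 mm, Ī = 373 248 mm⁴.
Bottom flange (beyond web): 72 × 12, A = 864 mm², x = 54 mm, Ī = 373 248 mm⁴.
Centroid: x̄ = ΣA·x / ΣA = 23.5946 mm.
Transfer each piece to the vertical centroidal axis using Ī + A·d² with d = x − 23.5946:
  web: d = -14.5946 mm → contributes +864 008 mm⁴
  top flange (beyond web): d = 30.4054 mm → contributes +1 172 006 mm⁴
  bottom flange (beyond web): d = 30.4054 mm → contributes +1 172 006 mm⁴
Total I = 3 208 020 mm⁴.

I_y ≈ 3.208 × 10⁶ mm⁴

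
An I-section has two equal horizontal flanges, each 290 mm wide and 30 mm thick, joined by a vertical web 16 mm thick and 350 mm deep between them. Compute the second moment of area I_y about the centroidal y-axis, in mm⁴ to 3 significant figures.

I_y ≈ 1.22 × 10⁸ mm⁴

Decompose the section into non-overlapping parts with the origin at the bottom-left of its bounding rectangle.
Bottom flange: 290 × 30, A = 8 700 mm², x = 145 mm, Ī = 60 972 500 mm⁴.
Web: 16 × 350, A = 5 600 mm², x = 145 mm, Ī = 119 467 mm⁴.
Top flange: 290 × 30, A = 8 700 mm², x = 145 mm, Ī = 60 972 500 mm⁴.
By symmetry the centroid is at mid-width, x̄ = 145 mm.
All pieces are centred on the centroidal y-axis, so I = ΣĪ = 122 064 467 mm⁴.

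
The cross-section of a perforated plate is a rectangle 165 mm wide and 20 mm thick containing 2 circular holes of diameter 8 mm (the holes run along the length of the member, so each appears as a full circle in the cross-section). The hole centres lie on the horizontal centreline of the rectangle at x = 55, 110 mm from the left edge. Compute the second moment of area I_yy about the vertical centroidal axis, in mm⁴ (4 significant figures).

Treat the section as a set of non-overlapping primitives; coordinates are from the bounding-box lower-left.
Plate: 165 × 20, A = 3 300 mm², x = 82.5 mm, Ī = 7 486 875 mm⁴.
Hole 1 (subtracted): ⌀8, A = 50.2655 mm², x = 55 mm, Ī = 201.062 mm⁴.
Hole 2 (subtracted): ⌀8, A = 50.2655 mm², x = 110 mm, Ī = 201.062 mm⁴.
By symmetry the centroid is at mid-width, x̄ = 82.5 mm.
Transfer each piece to the vertical centroidal axis using Ī + A·d² with d = x − 82.5:
  plate: d = 0 mm → contributes +7 486 875 mm⁴
  hole 1: d = -27.5 mm → contributes −38214.3 mm⁴
  hole 2: d = 27.5 mm → contributes −38214.3 mm⁴
Total I = 7 410 446 mm⁴.

I_yy ≈ 7.410 × 10⁶ mm⁴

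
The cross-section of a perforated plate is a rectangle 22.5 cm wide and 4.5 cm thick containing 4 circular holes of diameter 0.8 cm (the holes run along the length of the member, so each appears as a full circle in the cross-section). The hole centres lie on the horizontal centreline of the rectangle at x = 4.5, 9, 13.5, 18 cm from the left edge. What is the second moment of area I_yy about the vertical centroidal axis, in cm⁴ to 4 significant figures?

Break the section into simple shapes (no overlaps), measuring from the bottom-left corner of the bounding box.
Plate: 22.5 × 4.5, A = 101.25 cm², x = 11.25 cm, Ī = 4271.48 cm⁴.
Hole 1 (subtracted): ⌀0.8, A = 0.502655 cm², x = 4.5 cm, Ī = 0.0201062 cm⁴.
Hole 2 (subtracted): ⌀0.8, A = 0.502655 cm², x = 9 cm, Ī = 0.0201062 cm⁴.
Hole 3 (subtracted): ⌀0.8, A = 0.502655 cm², x = 13.5 cm, Ī = 0.0201062 cm⁴.
Hole 4 (subtracted): ⌀0.8, A = 0.502655 cm², x = 18 cm, Ī = 0.0201062 cm⁴.
By symmetry the centroid is at mid-width, x̄ = 11.25 cm.
Transfer each piece to the vertical centroidal axis using Ī + A·d² with d = x − 11.25:
  plate: d = 0 cm → contributes +4271.48 cm⁴
  hole 1: d = -6.75 cm → contributes −22.9223 cm⁴
  hole 2: d = -2.25 cm → contributes −2.5648 cm⁴
  hole 3: d = 2.25 cm → contributes −2.5648 cm⁴
  hole 4: d = 6.75 cm → contributes −22.9223 cm⁴
Total I = 4220.51 cm⁴.

I_yy ≈ 4221 cm⁴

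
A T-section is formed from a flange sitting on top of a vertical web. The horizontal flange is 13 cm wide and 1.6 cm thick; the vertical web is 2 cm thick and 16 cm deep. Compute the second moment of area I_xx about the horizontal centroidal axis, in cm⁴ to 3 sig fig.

I_xx ≈ 1660 cm⁴

Decompose the section into non-overlapping parts with the origin at the bottom-left of its bounding rectangle.
Flange: 13 × 1.6, A = 20.8 cm², y = 16.8 cm, Ī = 4.4373 cm⁴.
Web: 2 × 16, A = 32 cm², y = 8 cm, Ī = 682.67 cm⁴.
Centroid: ȳ = ΣA·y / ΣA = 11.467 cm.
Transfer each piece to the horizontal centroidal axis using Ī + A·d² with d = y − 11.467:
  flange: d = 5.3333 cm → contributes +596.08 cm⁴
  web: d = -3.4667 cm → contributes +1067.2 cm⁴
Total I = 1663.3 cm⁴.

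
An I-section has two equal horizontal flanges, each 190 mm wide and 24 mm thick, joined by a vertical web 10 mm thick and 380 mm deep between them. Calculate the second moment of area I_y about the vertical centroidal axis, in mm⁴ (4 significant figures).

Decompose the section into non-overlapping parts with the origin at the bottom-left of its bounding rectangle.
Bottom flange: 190 × 24, A = 4 560 mm², x = 95 mm, Ī = 13 718 000 mm⁴.
Web: 10 × 380, A = 3 800 mm², x = 95 mm, Ī = 31666.7 mm⁴.
Top flange: 190 × 24, A = 4 560 mm², x = 95 mm, Ī = 13 718 000 mm⁴.
By symmetry the centroid is at mid-width, x̄ = 95 mm.
All pieces are centred on the vertical centroidal axis, so I = ΣĪ = 27 467 667 mm⁴.

I_y ≈ 2.747 × 10⁷ mm⁴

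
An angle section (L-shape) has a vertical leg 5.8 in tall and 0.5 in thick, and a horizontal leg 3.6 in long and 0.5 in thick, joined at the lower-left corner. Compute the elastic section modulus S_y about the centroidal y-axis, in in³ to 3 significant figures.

S_y ≈ 1.68 in³

Decompose the section into non-overlapping parts with the origin at the bottom-left of its bounding rectangle.
Vertical leg: 0.5 × 5.8, A = 2.9 in², x = 0.25 in, Ī = 0.060417 in⁴.
Horizontal leg (remainder): 3.1 × 0.5, A = 1.55 in², x = 2.05 in, Ī = 1.2413 in⁴.
Centroid: x̄ = ΣA·x / ΣA = 0.87697 in.
Transfer each piece to the centroidal y-axis using Ī + A·d² with d = x − 0.87697:
  vertical leg: d = -0.62697 in → contributes +1.2004 in⁴
  horizontal leg (remainder): d = 1.173 in → contributes +3.3741 in⁴
Total I = 4.5745 in⁴.
Extreme fibre distance c = 2.723 in; S = I/c = 1.6799 in³.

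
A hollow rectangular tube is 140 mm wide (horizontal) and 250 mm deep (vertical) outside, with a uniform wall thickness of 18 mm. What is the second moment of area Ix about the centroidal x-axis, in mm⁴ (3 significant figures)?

Split into non-overlapping primitives; take the origin at the lower-left of the bounding box.
Outer rectangle: 140 × 250, A = 35 000 mm², y = 125 mm, Ī = 182 291 667 mm⁴.
Inner void (subtracted): 104 × 214, A = 22 256 mm², y = 125 mm, Ī = 84 936 315 mm⁴.
By symmetry the centroid is at mid-height, ȳ = 125 mm.
All pieces are centred on the centroidal x-axis, so I = ΣĪ (holes subtracted) = 97 355 352 mm⁴.

Ix ≈ 9.74 × 10⁷ mm⁴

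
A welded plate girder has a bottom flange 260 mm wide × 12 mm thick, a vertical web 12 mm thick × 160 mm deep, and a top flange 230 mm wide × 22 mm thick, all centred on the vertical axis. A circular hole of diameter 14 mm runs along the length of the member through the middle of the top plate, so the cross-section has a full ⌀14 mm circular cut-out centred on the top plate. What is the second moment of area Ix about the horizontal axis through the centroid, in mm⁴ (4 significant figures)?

Decompose the section into non-overlapping parts with the origin at the bottom-left of its bounding rectangle.
Bottom plate: 260 × 12, A = 3 120 mm², y = 6 mm, Ī = 37 440 mm⁴.
Web plate: 12 × 160, A = 1 920 mm², y = 92 mm, Ī = 4 096 000 mm⁴.
Top plate: 230 × 22, A = 5 060 mm², y = 183 mm, Ī = 204 087 mm⁴.
Hole (subtracted): ⌀14, A = 153.938 mm², y = 183 mm, Ī = 1885.74 mm⁴.
Centroid: ȳ = ΣA·y / ΣA = 109.91 mm.
Transfer each piece to the horizontal axis through the centroid using Ī + A·d² with d = y − 109.91:
  bottom plate: d = -103.91 mm → contributes +33 724 827 mm⁴
  web plate: d = -17.9098 mm → contributes +4 711 859 mm⁴
  top plate: d = 73.0902 mm → contributes +27 235 529 mm⁴
  hole: d = 73.0902 mm → contributes −824 251 mm⁴
Total I = 64 847 964 mm⁴.

Ix ≈ 6.485 × 10⁷ mm⁴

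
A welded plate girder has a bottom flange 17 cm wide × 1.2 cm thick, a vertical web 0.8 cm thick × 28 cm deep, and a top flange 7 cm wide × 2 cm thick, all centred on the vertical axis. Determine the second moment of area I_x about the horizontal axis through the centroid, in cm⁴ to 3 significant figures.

Split into non-overlapping primitives; take the origin at the lower-left of the bounding box.
Bottom plate: 17 × 1.2, A = 20.4 cm², y = 0.6 cm, Ī = 2.448 cm⁴.
Web plate: 0.8 × 28, A = 22.4 cm², y = 15.2 cm, Ī = 1463.5 cm⁴.
Top plate: 7 × 2, A = 14 cm², y = 30.2 cm, Ī = 4.6667 cm⁴.
Centroid: ȳ = ΣA·y / ΣA = 13.654 cm.
Transfer each piece to the horizontal axis through the centroid using Ī + A·d² with d = y − 13.654:
  bottom plate: d = -13.054 cm → contributes +3478.5 cm⁴
  web plate: d = 1.5465 cm → contributes +1 517 cm⁴
  top plate: d = 16.546 cm → contributes +3837.7 cm⁴
Total I = 8833.2 cm⁴.

I_x ≈ 8830 cm⁴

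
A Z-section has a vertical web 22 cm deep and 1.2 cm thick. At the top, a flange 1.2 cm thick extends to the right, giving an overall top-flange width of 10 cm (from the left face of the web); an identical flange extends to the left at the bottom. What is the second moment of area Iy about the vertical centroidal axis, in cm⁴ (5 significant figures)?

Iy ≈ 667.46 cm⁴

Break the section into simple shapes (no overlaps), measuring from the bottom-left corner of the bounding box.
Web: 1.2 × 22, A = 26.4 cm², x = 9.4 cm, Ī = 3.168 cm⁴.
Top flange (beyond web): 8.8 × 1.2, A = 10.56 cm², x = 14.4 cm, Ī = 68.1472 cm⁴.
Bottom flange (beyond web): 8.8 × 1.2, A = 10.56 cm², x = 4.4 cm, Ī = 68.1472 cm⁴.
Centroid: x̄ = ΣA·x / ΣA = 9.4 cm.
Transfer each piece to the vertical centroidal axis using Ī + A·d² with d = x − 9.4:
  web: d = 0 cm → contributes +3.168 cm⁴
  top flange (beyond web): d = 5 cm → contributes +332.1472 cm⁴
  bottom flange (beyond web): d = -5 cm → contributes +332.1472 cm⁴
Total I = 667.4624 cm⁴.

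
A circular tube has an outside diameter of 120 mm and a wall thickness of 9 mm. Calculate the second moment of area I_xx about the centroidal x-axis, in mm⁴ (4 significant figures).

I_xx ≈ 4.865 × 10⁶ mm⁴

Break the section into simple shapes (no overlaps), measuring from the bottom-left corner of the bounding box.
Outer circle: ⌀120, A = 11309.7 mm², y = 60 mm, Ī = 10 178 760 mm⁴.
Bore (subtracted): ⌀102, A = 8171.28 mm², y = 60 mm, Ī = 5 313 376 mm⁴.
By symmetry the centroid is at mid-height, ȳ = 60 mm.
All pieces are centred on the centroidal x-axis, so I = ΣĪ (holes subtracted) = 4 865 384 mm⁴.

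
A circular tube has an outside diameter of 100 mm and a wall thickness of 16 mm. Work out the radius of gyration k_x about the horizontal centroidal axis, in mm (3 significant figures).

k_x ≈ 30.2 mm

Decompose the section into non-overlapping parts with the origin at the bottom-left of its bounding rectangle.
Outer circle: ⌀100, A = 7 854 mm², y = 50 mm, Ī = 4 908 739 mm⁴.
Bore (subtracted): ⌀68, A = 3631.7 mm², y = 50 mm, Ī = 1 049 556 mm⁴.
By symmetry the centroid is at mid-height, ȳ = 50 mm.
All pieces are centred on the horizontal centroidal axis, so I = ΣĪ (holes subtracted) = 3 859 183 mm⁴.
Radius of gyration: k = √(I/A) = √(3 859 183 / 4222.3) = 30.232 mm.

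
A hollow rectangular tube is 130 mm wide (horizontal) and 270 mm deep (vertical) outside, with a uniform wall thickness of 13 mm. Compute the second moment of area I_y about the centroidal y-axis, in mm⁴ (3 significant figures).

I_y ≈ 2.66 × 10⁷ mm⁴

Break the section into simple shapes (no overlaps), measuring from the bottom-left corner of the bounding box.
Outer rectangle: 130 × 270, A = 35 100 mm², x = 65 mm, Ī = 49 432 500 mm⁴.
Inner void (subtracted): 104 × 244, A = 25 376 mm², x = 65 mm, Ī = 22 872 235 mm⁴.
By symmetry the centroid is at mid-width, x̄ = 65 mm.
All pieces are centred on the centroidal y-axis, so I = ΣĪ (holes subtracted) = 26 560 265 mm⁴.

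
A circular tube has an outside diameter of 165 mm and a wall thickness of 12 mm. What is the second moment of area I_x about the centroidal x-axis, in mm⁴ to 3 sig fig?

Decompose the section into non-overlapping parts with the origin at the bottom-left of its bounding rectangle.
Outer circle: ⌀165, A = 21 382 mm², y = 82.5 mm, Ī = 36 383 601 mm⁴.
Bore (subtracted): ⌀141, A = 15 615 mm², y = 82.5 mm, Ī = 19 401 993 mm⁴.
By symmetry the centroid is at mid-height, ȳ = 82.5 mm.
All pieces are centred on the centroidal x-axis, so I = ΣĪ (holes subtracted) = 16 981 607 mm⁴.

I_x ≈ 1.70 × 10⁷ mm⁴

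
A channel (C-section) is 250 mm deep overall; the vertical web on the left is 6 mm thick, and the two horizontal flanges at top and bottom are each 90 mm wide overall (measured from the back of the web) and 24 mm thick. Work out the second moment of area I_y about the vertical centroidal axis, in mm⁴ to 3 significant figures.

I_y ≈ 4.59 × 10⁶ mm⁴

Split into non-overlapping primitives; take the origin at the lower-left of the bounding box.
Web: 6 × 250, A = 1 500 mm², x = 3 mm, Ī = 4 500 mm⁴.
Top flange (beyond web): 84 × 24, A = 2 016 mm², x = 48 mm, Ī = 1 185 408 mm⁴.
Bottom flange (beyond web): 84 × 24, A = 2 016 mm², x = 48 mm, Ī = 1 185 408 mm⁴.
Centroid: x̄ = ΣA·x / ΣA = 35.798 mm.
Transfer each piece to the vertical centroidal axis using Ī + A·d² with d = x − 35.798:
  web: d = -32.798 mm → contributes +1 618 089 mm⁴
  top flange (beyond web): d = 12.202 mm → contributes +1 485 555 mm⁴
  bottom flange (beyond web): d = 12.202 mm → contributes +1 485 555 mm⁴
Total I = 4 589 199 mm⁴.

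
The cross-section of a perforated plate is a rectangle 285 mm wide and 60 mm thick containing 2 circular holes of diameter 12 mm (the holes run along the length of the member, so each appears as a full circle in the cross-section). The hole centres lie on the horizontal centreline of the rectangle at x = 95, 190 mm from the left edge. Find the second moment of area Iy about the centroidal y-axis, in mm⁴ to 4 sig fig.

Iy ≈ 1.152 × 10⁸ mm⁴

Split into non-overlapping primitives; take the origin at the lower-left of the bounding box.
Plate: 285 × 60, A = 17 100 mm², x = 142.5 mm, Ī = 115 745 625 mm⁴.
Hole 1 (subtracted): ⌀12, A = 113.097 mm², x = 95 mm, Ī = 1017.88 mm⁴.
Hole 2 (subtracted): ⌀12, A = 113.097 mm², x = 190 mm, Ī = 1017.88 mm⁴.
By symmetry the centroid is at mid-width, x̄ = 142.5 mm.
Transfer each piece to the centroidal y-axis using Ī + A·d² with d = x − 142.5:
  plate: d = 0 mm → contributes +115 745 625 mm⁴
  hole 1: d = -47.5 mm → contributes −256 194 mm⁴
  hole 2: d = 47.5 mm → contributes −256 194 mm⁴
Total I = 115 233 238 mm⁴.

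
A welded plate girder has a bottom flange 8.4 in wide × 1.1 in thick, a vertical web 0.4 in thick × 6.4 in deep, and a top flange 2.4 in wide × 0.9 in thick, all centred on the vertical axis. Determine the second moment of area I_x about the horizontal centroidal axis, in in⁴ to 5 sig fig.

I_x ≈ 117.21 in⁴

Decompose the section into non-overlapping parts with the origin at the bottom-left of its bounding rectangle.
Bottom plate: 8.4 × 1.1, A = 9.24 in², y = 0.55 in, Ī = 0.9317 in⁴.
Web plate: 0.4 × 6.4, A = 2.56 in², y = 4.3 in, Ī = 8.738133 in⁴.
Top plate: 2.4 × 0.9, A = 2.16 in², y = 7.95 in, Ī = 0.1458 in⁴.
Centroid: ȳ = ΣA·y / ΣA = 2.382665 in.
Transfer each piece to the horizontal centroidal axis using Ī + A·d² with d = y − 2.382665:
  bottom plate: d = -1.832665 in → contributes +31.96572 in⁴
  web plate: d = 1.917335 in → contributes +18.14914 in⁴
  top plate: d = 5.567335 in → contributes +67.09548 in⁴
Total I = 117.2103 in⁴.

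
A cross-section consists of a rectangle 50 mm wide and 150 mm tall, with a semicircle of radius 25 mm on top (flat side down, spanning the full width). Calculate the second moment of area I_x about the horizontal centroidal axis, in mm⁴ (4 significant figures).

Decompose the section into non-overlapping parts with the origin at the bottom-left of its bounding rectangle.
Rectangular body: 50 × 150, A = 7 500 mm², y = 75 mm, Ī = 14 062 500 mm⁴.
Semicircular cap: semicircle r = 25, A = 981.748 mm², y = 160.61 mm, Ī = 42873.8 mm⁴.
Centroid: ȳ = ΣA·y / ΣA = 84.9092 mm.
Transfer each piece to the horizontal centroidal axis using Ī + A·d² with d = y − 84.9092:
  rectangular body: d = -9.90925 mm → contributes +14 798 949 mm⁴
  semicircular cap: d = 75.7011 mm → contributes +5 668 930 mm⁴
Total I = 20 467 879 mm⁴.

I_x ≈ 2.047 × 10⁷ mm⁴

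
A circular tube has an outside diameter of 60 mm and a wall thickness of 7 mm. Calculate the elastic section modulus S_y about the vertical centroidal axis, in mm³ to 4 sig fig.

S_y ≈ 1.388 × 10⁴ mm³

Decompose the section into non-overlapping parts with the origin at the bottom-left of its bounding rectangle.
Outer circle: ⌀60, A = 2827.43 mm², x = 30 mm, Ī = 636 173 mm⁴.
Bore (subtracted): ⌀46, A = 1661.9 mm², x = 30 mm, Ī = 219 787 mm⁴.
By symmetry the centroid is at mid-width, x̄ = 30 mm.
All pieces are centred on the vertical centroidal axis, so I = ΣĪ (holes subtracted) = 416 386 mm⁴.
Extreme fibre distance c = 30 mm; S = I/c = 13879.5 mm³.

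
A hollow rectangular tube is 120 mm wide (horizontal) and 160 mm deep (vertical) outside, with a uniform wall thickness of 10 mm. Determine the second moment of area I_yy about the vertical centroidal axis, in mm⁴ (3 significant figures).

Break the section into simple shapes (no overlaps), measuring from the bottom-left corner of the bounding box.
Outer rectangle: 120 × 160, A = 19 200 mm², x = 60 mm, Ī = 23 040 000 mm⁴.
Inner void (subtracted): 100 × 140, A = 14 000 mm², x = 60 mm, Ī = 11 666 667 mm⁴.
By symmetry the centroid is at mid-width, x̄ = 60 mm.
All pieces are centred on the vertical centroidal axis, so I = ΣĪ (holes subtracted) = 11 373 333 mm⁴.

I_yy ≈ 1.14 × 10⁷ mm⁴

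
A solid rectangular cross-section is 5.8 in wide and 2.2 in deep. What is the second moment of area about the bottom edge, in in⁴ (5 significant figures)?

I_base ≈ 20.586 in⁴

The section: 5.8 × 2.2, A = 12.76 in², y = 1.1 in, Ī = 5.146533 in⁴.
Transfer it to the base of the section using Ī + A·d² with d = y − 0:
  the section: d = 1.1 in → contributes +20.58613 in⁴
Total I = 20.58613 in⁴.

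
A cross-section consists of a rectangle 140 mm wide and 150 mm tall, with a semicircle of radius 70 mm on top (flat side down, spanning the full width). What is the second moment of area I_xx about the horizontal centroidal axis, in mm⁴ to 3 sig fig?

I_xx ≈ 1.04 × 10⁸ mm⁴

Break the section into simple shapes (no overlaps), measuring from the bottom-left corner of the bounding box.
Rectangular body: 140 × 150, A = 21 000 mm², y = 75 mm, Ī = 39 375 000 mm⁴.
Semicircular cap: semicircle r = 70, A = 7696.9 mm², y = 179.71 mm, Ī = 2 635 265 mm⁴.
Centroid: ȳ = ΣA·y / ΣA = 103.08 mm.
Transfer each piece to the horizontal centroidal axis using Ī + A·d² with d = y − 103.08:
  rectangular body: d = -28.084 mm → contributes +55 938 365 mm⁴
  semicircular cap: d = 76.625 mm → contributes +47 826 259 mm⁴
Total I = 103 764 624 mm⁴.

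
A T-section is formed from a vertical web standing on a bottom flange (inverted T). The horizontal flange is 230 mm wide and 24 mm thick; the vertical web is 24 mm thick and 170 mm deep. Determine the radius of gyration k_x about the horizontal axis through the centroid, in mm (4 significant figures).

k_x ≈ 57.88 mm

Treat the section as a set of non-overlapping primitives; coordinates are from the bounding-box lower-left.
Flange: 230 × 24, A = 5 520 mm², y = 12 mm, Ī = 264 960 mm⁴.
Web: 24 × 170, A = 4 080 mm², y = 109 mm, Ī = 9 826 000 mm⁴.
Centroid: ȳ = ΣA·y / ΣA = 53.225 mm.
Transfer each piece to the horizontal axis through the centroid using Ī + A·d² with d = y − 53.225:
  flange: d = -41.225 mm → contributes +9 646 203 mm⁴
  web: d = 55.775 mm → contributes +22 518 271 mm⁴
Total I = 32 164 474 mm⁴.
Radius of gyration: k = √(I/A) = √(32 164 474 / 9 600) = 57.8832 mm.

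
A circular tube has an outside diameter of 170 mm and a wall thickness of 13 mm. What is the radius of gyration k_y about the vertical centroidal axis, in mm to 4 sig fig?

k_y ≈ 55.70 mm

Decompose the section into non-overlapping parts with the origin at the bottom-left of its bounding rectangle.
Outer circle: ⌀170, A = 22 698 mm², x = 85 mm, Ī = 40 998 275 mm⁴.
Bore (subtracted): ⌀144, A = 16 286 mm², x = 85 mm, Ī = 21 106 677 mm⁴.
By symmetry the centroid is at mid-width, x̄ = 85 mm.
All pieces are centred on the vertical centroidal axis, so I = ΣĪ (holes subtracted) = 19 891 598 mm⁴.
Radius of gyration: k = √(I/A) = √(19 891 598 / 6411.99) = 55.6978 mm.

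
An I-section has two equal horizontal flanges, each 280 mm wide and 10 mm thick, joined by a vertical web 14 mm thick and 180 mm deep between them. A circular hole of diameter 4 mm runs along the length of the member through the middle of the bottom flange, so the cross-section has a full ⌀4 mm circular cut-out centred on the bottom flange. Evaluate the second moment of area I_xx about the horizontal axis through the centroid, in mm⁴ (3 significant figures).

Decompose the section into non-overlapping parts with the origin at the bottom-left of its bounding rectangle.
Bottom flange: 280 × 10, A = 2 800 mm², y = 5 mm, Ī = 23 333 mm⁴.
Web: 14 × 180, A = 2 520 mm², y = 100 mm, Ī = 6 804 000 mm⁴.
Top flange: 280 × 10, A = 2 800 mm², y = 195 mm, Ī = 23 333 mm⁴.
Hole (subtracted): ⌀4, A = 12.566 mm², y = 5 mm, Ī = 12.566 mm⁴.
Centroid: ȳ = ΣA·y / ΣA = 100.15 mm.
Transfer each piece to the horizontal axis through the centroid using Ī + A·d² with d = y − 100.15:
  bottom flange: d = -95.147 mm → contributes +25 371 730 mm⁴
  web: d = -0.14725 mm → contributes +6 804 055 mm⁴
  top flange: d = 94.853 mm → contributes +25 215 058 mm⁴
  hole: d = -95.147 mm → contributes −113 776 mm⁴
Total I = 57 277 067 mm⁴.

I_xx ≈ 5.73 × 10⁷ mm⁴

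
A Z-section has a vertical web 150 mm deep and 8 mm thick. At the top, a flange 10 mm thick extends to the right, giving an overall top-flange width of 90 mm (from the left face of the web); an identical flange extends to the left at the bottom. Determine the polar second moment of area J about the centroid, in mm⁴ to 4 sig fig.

Split into non-overlapping primitives; take the origin at the lower-left of the bounding box.
Web: 8 × 150, A = 1 200 mm², y = 75 mm, Ī = 2 250 000 mm⁴.
Top flange (beyond web): 82 × 10, A = 820 mm², y = 145 mm, Ī = 6833.33 mm⁴.
Bottom flange (beyond web): 82 × 10, A = 820 mm², y = 5 mm, Ī = 6833.33 mm⁴.
Centroid: ȳ = ΣA·y / ΣA = 75 mm.
Transfer each piece to the centroidal x-axis using Ī + A·d² with d = y − 75:
  web: d = 0 mm → contributes +2 250 000 mm⁴
  top flange (beyond web): d = 70 mm → contributes +4 024 833 mm⁴
  bottom flange (beyond web): d = -70 mm → contributes +4 024 833 mm⁴
Total I = 10 299 667 mm⁴.
For the y-axis: x̄ = 86 mm.
Repeating about the centroidal y-axis gives I_y = 4 246 347 mm⁴.
Polar second moment: J = I_x + I_y = 14 546 013 mm⁴.

J ≈ 1.455 × 10⁷ mm⁴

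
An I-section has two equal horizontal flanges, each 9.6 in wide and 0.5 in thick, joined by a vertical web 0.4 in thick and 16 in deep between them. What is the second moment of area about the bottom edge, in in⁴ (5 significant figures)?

Break the section into simple shapes (no overlaps), measuring from the bottom-left corner of the bounding box.
Bottom flange: 9.6 × 0.5, A = 4.8 in², y = 0.25 in, Ī = 0.1 in⁴.
Web: 0.4 × 16, A = 6.4 in², y = 8.5 in, Ī = 136.5333 in⁴.
Top flange: 9.6 × 0.5, A = 4.8 in², y = 16.75 in, Ī = 0.1 in⁴.
Transfer each piece to the bottom edge using Ī + A·d² with d = y − 0:
  bottom flange: d = 0.25 in → contributes +0.4 in⁴
  web: d = 8.5 in → contributes +598.9333 in⁴
  top flange: d = 16.75 in → contributes +1346.8 in⁴
Total I = 1946.133 in⁴.

I_base ≈ 1946.1 in⁴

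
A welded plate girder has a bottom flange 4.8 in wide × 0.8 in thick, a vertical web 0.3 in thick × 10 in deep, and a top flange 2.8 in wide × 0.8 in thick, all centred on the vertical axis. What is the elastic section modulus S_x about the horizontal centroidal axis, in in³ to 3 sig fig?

Treat the section as a set of non-overlapping primitives; coordinates are from the bounding-box lower-left.
Bottom plate: 4.8 × 0.8, A = 3.84 in², y = 0.4 in, Ī = 0.2048 in⁴.
Web plate: 0.3 × 10, A = 3 in², y = 5.8 in, Ī = 25 in⁴.
Top plate: 2.8 × 0.8, A = 2.24 in², y = 11.2 in, Ī = 0.11947 in⁴.
Centroid: ȳ = ΣA·y / ΣA = 4.8485 in.
Transfer each piece to the horizontal centroidal axis using Ī + A·d² with d = y − 4.8485:
  bottom plate: d = -4.4485 in → contributes +76.194 in⁴
  web plate: d = 0.95154 in → contributes +27.716 in⁴
  top plate: d = 6.3515 in → contributes +90.486 in⁴
Total I = 194.4 in⁴.
Extreme fibre distance c = 6.7515 in; S = I/c = 28.793 in³.

S_x ≈ 28.8 in³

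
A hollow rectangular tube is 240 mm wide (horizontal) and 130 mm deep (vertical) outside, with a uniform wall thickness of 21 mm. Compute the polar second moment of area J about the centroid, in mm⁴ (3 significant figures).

J ≈ 1.26 × 10⁸ mm⁴

Split into non-overlapping primitives; take the origin at the lower-left of the bounding box.
Outer rectangle: 240 × 130, A = 31 200 mm², y = 65 mm, Ī = 43 940 000 mm⁴.
Inner void (subtracted): 198 × 88, A = 17 424 mm², y = 65 mm, Ī = 11 244 288 mm⁴.
By symmetry the centroid is at mid-height, ȳ = 65 mm.
All pieces are centred on the centroidal x-axis, so I = ΣĪ (holes subtracted) = 32 695 712 mm⁴.
Repeating about the centroidal y-axis gives I_y = 92 835 792 mm⁴.
Polar second moment: J = I_x + I_y = 125 531 504 mm⁴.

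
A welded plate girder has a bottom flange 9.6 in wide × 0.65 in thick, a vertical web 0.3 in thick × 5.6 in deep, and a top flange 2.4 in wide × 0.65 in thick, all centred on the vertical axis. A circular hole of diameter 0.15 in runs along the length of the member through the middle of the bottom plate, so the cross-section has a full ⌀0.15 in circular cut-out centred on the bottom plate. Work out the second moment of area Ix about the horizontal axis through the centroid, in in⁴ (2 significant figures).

Ix ≈ 58 in⁴

Treat the section as a set of non-overlapping primitives; coordinates are from the bounding-box lower-left.
Bottom plate: 9.6 × 0.65, A = 6.24 in², y = 0.325 in, Ī = 0.2197 in⁴.
Web plate: 0.3 × 5.6, A = 1.68 in², y = 3.45 in, Ī = 4.39 in⁴.
Top plate: 2.4 × 0.65, A = 1.56 in², y = 6.575 in, Ī = 0.05493 in⁴.
Hole (subtracted): ⌀0.15, A = 0.01767 in², y = 0.325 in, Ī = 0.00002485 in⁴.
Centroid: ȳ = ΣA·y / ΣA = 1.91 in.
Transfer each piece to the horizontal axis through the centroid using Ī + A·d² with d = y − 1.91:
  bottom plate: d = -1.585 in → contributes +15.9 in⁴
  web plate: d = 1.54 in → contributes +8.373 in⁴
  top plate: d = 4.665 in → contributes +34 in⁴
  hole: d = -1.585 in → contributes −0.04443 in⁴
Total I = 58.23 in⁴.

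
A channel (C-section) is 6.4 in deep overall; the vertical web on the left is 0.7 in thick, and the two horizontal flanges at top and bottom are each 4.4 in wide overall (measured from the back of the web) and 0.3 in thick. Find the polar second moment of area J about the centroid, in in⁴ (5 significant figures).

Decompose the section into non-overlapping parts with the origin at the bottom-left of its bounding rectangle.
Web: 0.7 × 6.4, A = 4.48 in², y = 3.2 in, Ī = 15.29173 in⁴.
Top flange (beyond web): 3.7 × 0.3, A = 1.11 in², y = 6.25 in, Ī = 0.008325 in⁴.
Bottom flange (beyond web): 3.7 × 0.3, A = 1.11 in², y = 0.15 in, Ī = 0.008325 in⁴.
By symmetry the centroid is at mid-height, ȳ = 3.2 in.
Transfer each piece to the centroidal x-axis using Ī + A·d² with d = y − 3.2:
  web: d = 0 in → contributes +15.29173 in⁴
  top flange (beyond web): d = 3.05 in → contributes +10.3341 in⁴
  bottom flange (beyond web): d = -3.05 in → contributes +10.3341 in⁴
Total I = 35.95993 in⁴.
For the y-axis: x̄ = 1.078955 in.
Repeating about the centroidal y-axis gives I_y = 9.900166 in⁴.
Polar second moment: J = I_x + I_y = 45.8601 in⁴.

J ≈ 45.860 in⁴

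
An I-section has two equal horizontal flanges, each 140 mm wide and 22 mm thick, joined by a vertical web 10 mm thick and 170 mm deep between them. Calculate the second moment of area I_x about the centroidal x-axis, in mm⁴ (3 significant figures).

Split into non-overlapping primitives; take the origin at the lower-left of the bounding box.
Bottom flange: 140 × 22, A = 3 080 mm², y = 11 mm, Ī = 124 227 mm⁴.
Web: 10 × 170, A = 1 700 mm², y = 107 mm, Ī = 4 094 167 mm⁴.
Top flange: 140 × 22, A = 3 080 mm², y = 203 mm, Ī = 124 227 mm⁴.
By symmetry the centroid is at mid-height, ȳ = 107 mm.
Transfer each piece to the centroidal x-axis using Ī + A·d² with d = y − 107:
  bottom flange: d = -96 mm → contributes +28 509 507 mm⁴
  web: d = 0 mm → contributes +4 094 167 mm⁴
  top flange: d = 96 mm → contributes +28 509 507 mm⁴
Total I = 61 113 180 mm⁴.

I_x ≈ 6.11 × 10⁷ mm⁴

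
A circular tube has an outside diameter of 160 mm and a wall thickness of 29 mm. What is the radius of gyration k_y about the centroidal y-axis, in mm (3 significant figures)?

k_y ≈ 47.4 mm

Treat the section as a set of non-overlapping primitives; coordinates are from the bounding-box lower-left.
Outer circle: ⌀160, A = 20 106 mm², x = 80 mm, Ī = 32 169 909 mm⁴.
Bore (subtracted): ⌀102, A = 8171.3 mm², x = 80 mm, Ī = 5 313 376 mm⁴.
By symmetry the centroid is at mid-width, x̄ = 80 mm.
All pieces are centred on the centroidal y-axis, so I = ΣĪ (holes subtracted) = 26 856 532 mm⁴.
Radius of gyration: k = √(I/A) = √(26 856 532 / 11 935) = 47.437 mm.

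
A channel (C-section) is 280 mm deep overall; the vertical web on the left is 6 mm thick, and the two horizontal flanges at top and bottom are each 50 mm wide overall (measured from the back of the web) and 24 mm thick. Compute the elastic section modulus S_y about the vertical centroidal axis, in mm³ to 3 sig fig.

S_y ≈ 2.81 × 10⁴ mm³

Decompose the section into non-overlapping parts with the origin at the bottom-left of its bounding rectangle.
Web: 6 × 280, A = 1 680 mm², x = 3 mm, Ī = 5 040 mm⁴.
Top flange (beyond web): 44 × 24, A = 1 056 mm², x = 28 mm, Ī = 170 368 mm⁴.
Bottom flange (beyond web): 44 × 24, A = 1 056 mm², x = 28 mm, Ī = 170 368 mm⁴.
Centroid: x̄ = ΣA·x / ΣA = 16.924 mm.
Transfer each piece to the vertical centroidal axis using Ī + A·d² with d = x − 16.924:
  web: d = -13.924 mm → contributes +330 757 mm⁴
  top flange (beyond web): d = 11.076 mm → contributes +299 915 mm⁴
  bottom flange (beyond web): d = 11.076 mm → contributes +299 915 mm⁴
Total I = 930 586 mm⁴.
Extreme fibre distance c = 33.076 mm; S = I/c = 28 135 mm³.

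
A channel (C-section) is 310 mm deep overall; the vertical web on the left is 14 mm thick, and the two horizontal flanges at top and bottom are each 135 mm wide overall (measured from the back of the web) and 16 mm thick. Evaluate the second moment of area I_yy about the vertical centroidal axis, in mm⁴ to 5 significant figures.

Split into non-overlapping primitives; take the origin at the lower-left of the bounding box.
Web: 14 × 310, A = 4 340 mm², x = 7 mm, Ī = 70886.67 mm⁴.
Top flange (beyond web): 121 × 16, A = 1 936 mm², x = 74.5 mm, Ī = 2 362 081 mm⁴.
Bottom flange (beyond web): 121 × 16, A = 1 936 mm², x = 74.5 mm, Ī = 2 362 081 mm⁴.
Centroid: x̄ = ΣA·x / ΣA = 38.8266 mm.
Transfer each piece to the vertical centroidal axis using Ī + A·d² with d = x − 38.8266:
  web: d = -31.8266 mm → contributes +4 467 012 mm⁴
  top flange (beyond web): d = 35.6734 mm → contributes +4 825 819 mm⁴
  bottom flange (beyond web): d = 35.6734 mm → contributes +4 825 819 mm⁴
Total I = 14 118 650 mm⁴.

I_yy ≈ 1.4119 × 10⁷ mm⁴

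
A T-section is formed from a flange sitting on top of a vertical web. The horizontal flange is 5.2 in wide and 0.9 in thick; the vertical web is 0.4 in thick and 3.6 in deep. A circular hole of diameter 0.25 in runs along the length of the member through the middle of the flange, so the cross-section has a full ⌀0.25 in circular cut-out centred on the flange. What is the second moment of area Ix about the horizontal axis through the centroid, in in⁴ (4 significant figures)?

Break the section into simple shapes (no overlaps), measuring from the bottom-left corner of the bounding box.
Flange: 5.2 × 0.9, A = 4.68 in², y = 4.05 in, Ī = 0.3159 in⁴.
Web: 0.4 × 3.6, A = 1.44 in², y = 1.8 in, Ī = 1.5552 in⁴.
Hole (subtracted): ⌀0.25, A = 0.0490874 in², y = 4.05 in, Ī = 0.000191748 in⁴.
Centroid: ȳ = ΣA·y / ΣA = 3.51631 in.
Transfer each piece to the horizontal axis through the centroid using Ī + A·d² with d = y − 3.51631:
  flange: d = 0.533692 in → contributes +1.64889 in⁴
  web: d = -1.71631 in → contributes +5.79702 in⁴
  hole: d = 0.533692 in → contributes −0.0141732 in⁴
Total I = 7.43174 in⁴.

Ix ≈ 7.432 in⁴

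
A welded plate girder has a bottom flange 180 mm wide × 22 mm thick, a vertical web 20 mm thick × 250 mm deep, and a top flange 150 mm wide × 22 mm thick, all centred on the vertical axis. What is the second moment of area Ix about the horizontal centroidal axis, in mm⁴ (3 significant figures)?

Split into non-overlapping primitives; take the origin at the lower-left of the bounding box.
Bottom plate: 180 × 22, A = 3 960 mm², y = 11 mm, Ī = 159 720 mm⁴.
Web plate: 20 × 250, A = 5 000 mm², y = 147 mm, Ī = 26 041 667 mm⁴.
Top plate: 150 × 22, A = 3 300 mm², y = 283 mm, Ī = 133 100 mm⁴.
Centroid: ȳ = ΣA·y / ΣA = 139.68 mm.
Transfer each piece to the horizontal centroidal axis using Ī + A·d² with d = y − 139.68:
  bottom plate: d = -128.68 mm → contributes +65 730 151 mm⁴
  web plate: d = 7.3214 mm → contributes +26 309 679 mm⁴
  top plate: d = 143.32 mm → contributes +67 918 450 mm⁴
Total I = 159 958 280 mm⁴.

Ix ≈ 1.60 × 10⁸ mm⁴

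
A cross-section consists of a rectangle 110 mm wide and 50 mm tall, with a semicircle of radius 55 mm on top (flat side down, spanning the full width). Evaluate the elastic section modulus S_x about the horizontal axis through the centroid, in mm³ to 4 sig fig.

Split into non-overlapping primitives; take the origin at the lower-left of the bounding box.
Rectangular body: 110 × 50, A = 5 500 mm², y = 25 mm, Ī = 1 145 833 mm⁴.
Semicircular cap: semicircle r = 55, A = 4751.66 mm², y = 73.3427 mm, Ī = 1 004 345 mm⁴.
Centroid: ȳ = ΣA·y / ΣA = 47.4069 mm.
Transfer each piece to the horizontal axis through the centroid using Ī + A·d² with d = y − 47.4069:
  rectangular body: d = -22.4069 mm → contributes +3 907 220 mm⁴
  semicircular cap: d = 25.9358 mm → contributes +4 200 623 mm⁴
Total I = 8 107 843 mm⁴.
Extreme fibre distance c = 57.5931 mm; S = I/c = 140 778 mm³.

S_x ≈ 1.408 × 10⁵ mm³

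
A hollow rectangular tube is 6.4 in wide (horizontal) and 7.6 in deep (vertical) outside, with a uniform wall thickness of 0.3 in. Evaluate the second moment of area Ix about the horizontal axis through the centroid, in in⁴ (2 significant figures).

Decompose the section into non-overlapping parts with the origin at the bottom-left of its bounding rectangle.
Outer rectangle: 6.4 × 7.6, A = 48.64 in², y = 3.8 in, Ī = 234.1 in⁴.
Inner void (subtracted): 5.8 × 7, A = 40.6 in², y = 3.8 in, Ī = 165.8 in⁴.
By symmetry the centroid is at mid-height, ȳ = 3.8 in.
All pieces are centred on the horizontal axis through the centroid, so I = ΣĪ (holes subtracted) = 68.34 in⁴.

Ix ≈ 68 in⁴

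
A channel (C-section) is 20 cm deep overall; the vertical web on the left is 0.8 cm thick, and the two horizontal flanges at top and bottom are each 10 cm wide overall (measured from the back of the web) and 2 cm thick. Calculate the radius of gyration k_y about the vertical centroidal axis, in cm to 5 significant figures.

Break the section into simple shapes (no overlaps), measuring from the bottom-left corner of the bounding box.
Web: 0.8 × 20, A = 16 cm², x = 0.4 cm, Ī = 0.8533333 cm⁴.
Top flange (beyond web): 9.2 × 2, A = 18.4 cm², x = 5.4 cm, Ī = 129.7813 cm⁴.
Bottom flange (beyond web): 9.2 × 2, A = 18.4 cm², x = 5.4 cm, Ī = 129.7813 cm⁴.
Centroid: x̄ = ΣA·x / ΣA = 3.884848 cm.
Transfer each piece to the vertical centroidal axis using Ī + A·d² with d = x − 3.884848:
  web: d = -3.484848 cm → contributes +195.16 cm⁴
  top flange (beyond web): d = 1.515152 cm → contributes +172.0219 cm⁴
  bottom flange (beyond web): d = 1.515152 cm → contributes +172.0219 cm⁴
Total I = 539.2039 cm⁴.
Radius of gyration: k = √(I/A) = √(539.2039 / 52.8) = 3.195652 cm.

k_y ≈ 3.1957 cm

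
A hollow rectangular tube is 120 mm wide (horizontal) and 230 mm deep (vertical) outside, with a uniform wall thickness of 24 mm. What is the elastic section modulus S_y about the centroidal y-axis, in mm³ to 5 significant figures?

Split into non-overlapping primitives; take the origin at the lower-left of the bounding box.
Outer rectangle: 120 × 230, A = 27 600 mm², x = 60 mm, Ī = 33 120 000 mm⁴.
Inner void (subtracted): 72 × 182, A = 13 104 mm², x = 60 mm, Ī = 5 660 928 mm⁴.
By symmetry the centroid is at mid-width, x̄ = 60 mm.
All pieces are centred on the centroidal y-axis, so I = ΣĪ (holes subtracted) = 27 459 072 mm⁴.
Extreme fibre distance c = 60 mm; S = I/c = 457651.2 mm³.

S_y ≈ 4.5765 × 10⁵ mm³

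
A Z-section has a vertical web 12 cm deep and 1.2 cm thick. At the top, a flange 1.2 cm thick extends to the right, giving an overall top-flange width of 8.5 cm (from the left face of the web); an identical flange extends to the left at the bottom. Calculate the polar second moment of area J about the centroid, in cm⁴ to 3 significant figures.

Treat the section as a set of non-overlapping primitives; coordinates are from the bounding-box lower-left.
Web: 1.2 × 12, A = 14.4 cm², y = 6 cm, Ī = 172.8 cm⁴.
Top flange (beyond web): 7.3 × 1.2, A = 8.76 cm², y = 11.4 cm, Ī = 1.0512 cm⁴.
Bottom flange (beyond web): 7.3 × 1.2, A = 8.76 cm², y = 0.6 cm, Ī = 1.0512 cm⁴.
Centroid: ȳ = ΣA·y / ΣA = 6 cm.
Transfer each piece to the centroidal x-axis using Ī + A·d² with d = y − 6:
  web: d = 0 cm → contributes +172.8 cm⁴
  top flange (beyond web): d = 5.4 cm → contributes +256.49 cm⁴
  bottom flange (beyond web): d = -5.4 cm → contributes +256.49 cm⁴
Total I = 685.79 cm⁴.
For the y-axis: x̄ = 7.9 cm.
Repeating about the centroidal y-axis gives I_y = 395.99 cm⁴.
Polar second moment: J = I_x + I_y = 1081.8 cm⁴.

J ≈ 1080 cm⁴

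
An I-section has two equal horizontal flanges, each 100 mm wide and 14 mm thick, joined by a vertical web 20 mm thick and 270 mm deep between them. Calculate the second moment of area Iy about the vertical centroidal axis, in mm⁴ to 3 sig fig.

Iy ≈ 2.51 × 10⁶ mm⁴

Treat the section as a set of non-overlapping primitives; coordinates are from the bounding-box lower-left.
Bottom flange: 100 × 14, A = 1 400 mm², x = 50 mm, Ī = 1 166 667 mm⁴.
Web: 20 × 270, A = 5 400 mm², x = 50 mm, Ī = 180 000 mm⁴.
Top flange: 100 × 14, A = 1 400 mm², x = 50 mm, Ī = 1 166 667 mm⁴.
By symmetry the centroid is at mid-width, x̄ = 50 mm.
All pieces are centred on the vertical centroidal axis, so I = ΣĪ = 2 513 333 mm⁴.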